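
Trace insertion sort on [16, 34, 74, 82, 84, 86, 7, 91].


Initial: [16, 34, 74, 82, 84, 86, 7, 91]
Insert 34: [16, 34, 74, 82, 84, 86, 7, 91]
Insert 74: [16, 34, 74, 82, 84, 86, 7, 91]
Insert 82: [16, 34, 74, 82, 84, 86, 7, 91]
Insert 84: [16, 34, 74, 82, 84, 86, 7, 91]
Insert 86: [16, 34, 74, 82, 84, 86, 7, 91]
Insert 7: [7, 16, 34, 74, 82, 84, 86, 91]
Insert 91: [7, 16, 34, 74, 82, 84, 86, 91]

Sorted: [7, 16, 34, 74, 82, 84, 86, 91]


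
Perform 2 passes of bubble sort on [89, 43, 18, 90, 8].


Initial: [89, 43, 18, 90, 8]
Pass 1: [43, 18, 89, 8, 90] (3 swaps)
Pass 2: [18, 43, 8, 89, 90] (2 swaps)

After 2 passes: [18, 43, 8, 89, 90]


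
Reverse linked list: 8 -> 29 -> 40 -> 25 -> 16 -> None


Step 1: curr=8, set curr.next=prev(None) | reversed so far: 8
Step 2: curr=29, set curr.next=prev(8) | reversed so far: 29 -> 8
Step 3: curr=40, set curr.next=prev(29) | reversed so far: 40 -> 29 -> 8
Step 4: curr=25, set curr.next=prev(40) | reversed so far: 25 -> 40 -> 29 -> 8
Step 5: curr=16, set curr.next=prev(25) | reversed so far: 16 -> 25 -> 40 -> 29 -> 8

16 -> 25 -> 40 -> 29 -> 8 -> None


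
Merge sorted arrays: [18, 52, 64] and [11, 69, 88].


Take 11 from B
Take 18 from A
Take 52 from A
Take 64 from A

Merged: [11, 18, 52, 64, 69, 88]


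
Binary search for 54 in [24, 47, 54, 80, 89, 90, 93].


Step 1: lo=0, hi=6, mid=3, val=80
Step 2: lo=0, hi=2, mid=1, val=47
Step 3: lo=2, hi=2, mid=2, val=54

Found at index 2


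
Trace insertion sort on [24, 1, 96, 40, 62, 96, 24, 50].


Initial: [24, 1, 96, 40, 62, 96, 24, 50]
Insert 1: [1, 24, 96, 40, 62, 96, 24, 50]
Insert 96: [1, 24, 96, 40, 62, 96, 24, 50]
Insert 40: [1, 24, 40, 96, 62, 96, 24, 50]
Insert 62: [1, 24, 40, 62, 96, 96, 24, 50]
Insert 96: [1, 24, 40, 62, 96, 96, 24, 50]
Insert 24: [1, 24, 24, 40, 62, 96, 96, 50]
Insert 50: [1, 24, 24, 40, 50, 62, 96, 96]

Sorted: [1, 24, 24, 40, 50, 62, 96, 96]


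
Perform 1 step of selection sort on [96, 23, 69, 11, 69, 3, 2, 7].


Initial: [96, 23, 69, 11, 69, 3, 2, 7]
Step 1: min=2 at 6
  Swap: [2, 23, 69, 11, 69, 3, 96, 7]

After 1 step: [2, 23, 69, 11, 69, 3, 96, 7]


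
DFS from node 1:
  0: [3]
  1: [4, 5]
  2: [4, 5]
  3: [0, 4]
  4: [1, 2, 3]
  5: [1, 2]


Visit 1, push [5, 4]
Visit 4, push [3, 2]
Visit 2, push [5]
Visit 5, push []
Visit 3, push [0]
Visit 0, push []

DFS order: [1, 4, 2, 5, 3, 0]


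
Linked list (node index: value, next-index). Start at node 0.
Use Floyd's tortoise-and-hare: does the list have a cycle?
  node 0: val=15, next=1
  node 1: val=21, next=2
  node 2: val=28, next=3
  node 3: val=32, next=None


Floyd's tortoise (slow, +1) and hare (fast, +2):
  init: slow=0, fast=0
  step 1: slow=1, fast=2
  step 2: fast 2->3->None, no cycle

Cycle: no


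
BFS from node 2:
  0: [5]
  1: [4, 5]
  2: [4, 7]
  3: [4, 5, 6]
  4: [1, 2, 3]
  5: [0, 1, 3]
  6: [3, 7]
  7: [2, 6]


Visit 2, enqueue [4, 7]
Visit 4, enqueue [1, 3]
Visit 7, enqueue [6]
Visit 1, enqueue [5]
Visit 3, enqueue []
Visit 6, enqueue []
Visit 5, enqueue [0]
Visit 0, enqueue []

BFS order: [2, 4, 7, 1, 3, 6, 5, 0]


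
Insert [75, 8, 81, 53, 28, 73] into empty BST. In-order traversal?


Insert 75: root
Insert 8: L from 75
Insert 81: R from 75
Insert 53: L from 75 -> R from 8
Insert 28: L from 75 -> R from 8 -> L from 53
Insert 73: L from 75 -> R from 8 -> R from 53

In-order: [8, 28, 53, 73, 75, 81]


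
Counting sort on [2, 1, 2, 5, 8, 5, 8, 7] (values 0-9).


Input: [2, 1, 2, 5, 8, 5, 8, 7]
Counts: [0, 1, 2, 0, 0, 2, 0, 1, 2, 0]

Sorted: [1, 2, 2, 5, 5, 7, 8, 8]


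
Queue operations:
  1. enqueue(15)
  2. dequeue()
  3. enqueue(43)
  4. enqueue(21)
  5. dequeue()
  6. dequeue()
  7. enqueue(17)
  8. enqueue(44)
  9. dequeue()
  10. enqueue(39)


enqueue(15) -> [15]
dequeue()->15, []
enqueue(43) -> [43]
enqueue(21) -> [43, 21]
dequeue()->43, [21]
dequeue()->21, []
enqueue(17) -> [17]
enqueue(44) -> [17, 44]
dequeue()->17, [44]
enqueue(39) -> [44, 39]

Final queue: [44, 39]


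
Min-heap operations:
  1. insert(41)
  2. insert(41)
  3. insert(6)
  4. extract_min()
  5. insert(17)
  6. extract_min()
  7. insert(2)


insert(41) -> [41]
insert(41) -> [41, 41]
insert(6) -> [6, 41, 41]
extract_min()->6, [41, 41]
insert(17) -> [17, 41, 41]
extract_min()->17, [41, 41]
insert(2) -> [2, 41, 41]

Final heap: [2, 41, 41]


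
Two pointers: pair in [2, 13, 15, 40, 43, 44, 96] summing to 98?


lo=0(2)+hi=6(96)=98

Yes: 2+96=98


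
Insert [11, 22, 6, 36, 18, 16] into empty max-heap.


Insert 11: [11]
Insert 22: [22, 11]
Insert 6: [22, 11, 6]
Insert 36: [36, 22, 6, 11]
Insert 18: [36, 22, 6, 11, 18]
Insert 16: [36, 22, 16, 11, 18, 6]

Final heap: [36, 22, 16, 11, 18, 6]


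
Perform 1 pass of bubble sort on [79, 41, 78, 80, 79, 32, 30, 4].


Initial: [79, 41, 78, 80, 79, 32, 30, 4]
Pass 1: [41, 78, 79, 79, 32, 30, 4, 80] (6 swaps)

After 1 pass: [41, 78, 79, 79, 32, 30, 4, 80]


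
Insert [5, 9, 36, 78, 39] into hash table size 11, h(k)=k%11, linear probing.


Insert 5: h=5 -> slot 5
Insert 9: h=9 -> slot 9
Insert 36: h=3 -> slot 3
Insert 78: h=1 -> slot 1
Insert 39: h=6 -> slot 6

Table: [None, 78, None, 36, None, 5, 39, None, None, 9, None]


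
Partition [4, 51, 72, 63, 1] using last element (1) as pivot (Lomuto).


Pivot: 1
Place pivot at 0: [1, 51, 72, 63, 4]

Partitioned: [1, 51, 72, 63, 4]


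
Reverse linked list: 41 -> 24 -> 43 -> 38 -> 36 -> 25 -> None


Step 1: curr=41, set curr.next=prev(None) | reversed so far: 41
Step 2: curr=24, set curr.next=prev(41) | reversed so far: 24 -> 41
Step 3: curr=43, set curr.next=prev(24) | reversed so far: 43 -> 24 -> 41
Step 4: curr=38, set curr.next=prev(43) | reversed so far: 38 -> 43 -> 24 -> 41
Step 5: curr=36, set curr.next=prev(38) | reversed so far: 36 -> 38 -> 43 -> 24 -> 41
Step 6: curr=25, set curr.next=prev(36) | reversed so far: 25 -> 36 -> 38 -> 43 -> 24 -> 41

25 -> 36 -> 38 -> 43 -> 24 -> 41 -> None


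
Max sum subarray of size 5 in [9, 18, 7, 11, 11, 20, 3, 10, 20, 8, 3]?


[0:5]: 56
[1:6]: 67
[2:7]: 52
[3:8]: 55
[4:9]: 64
[5:10]: 61
[6:11]: 44

Max: 67 at [1:6]


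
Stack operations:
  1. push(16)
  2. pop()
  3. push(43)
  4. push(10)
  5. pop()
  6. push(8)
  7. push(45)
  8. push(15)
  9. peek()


push(16) -> [16]
pop()->16, []
push(43) -> [43]
push(10) -> [43, 10]
pop()->10, [43]
push(8) -> [43, 8]
push(45) -> [43, 8, 45]
push(15) -> [43, 8, 45, 15]
peek()->15

Final stack: [43, 8, 45, 15]


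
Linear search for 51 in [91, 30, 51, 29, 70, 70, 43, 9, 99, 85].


i=0: 91!=51
i=1: 30!=51
i=2: 51==51 found!

Found at 2, 3 comps


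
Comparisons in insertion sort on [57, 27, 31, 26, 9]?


Algorithm: insertion sort
Input: [57, 27, 31, 26, 9]
Sorted: [9, 26, 27, 31, 57]

10


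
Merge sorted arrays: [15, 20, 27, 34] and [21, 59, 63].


Take 15 from A
Take 20 from A
Take 21 from B
Take 27 from A
Take 34 from A

Merged: [15, 20, 21, 27, 34, 59, 63]


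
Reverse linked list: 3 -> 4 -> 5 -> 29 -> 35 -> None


Step 1: curr=3, set curr.next=prev(None) | reversed so far: 3
Step 2: curr=4, set curr.next=prev(3) | reversed so far: 4 -> 3
Step 3: curr=5, set curr.next=prev(4) | reversed so far: 5 -> 4 -> 3
Step 4: curr=29, set curr.next=prev(5) | reversed so far: 29 -> 5 -> 4 -> 3
Step 5: curr=35, set curr.next=prev(29) | reversed so far: 35 -> 29 -> 5 -> 4 -> 3

35 -> 29 -> 5 -> 4 -> 3 -> None


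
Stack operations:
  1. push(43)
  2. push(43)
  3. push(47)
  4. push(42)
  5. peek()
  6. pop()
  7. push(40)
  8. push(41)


push(43) -> [43]
push(43) -> [43, 43]
push(47) -> [43, 43, 47]
push(42) -> [43, 43, 47, 42]
peek()->42
pop()->42, [43, 43, 47]
push(40) -> [43, 43, 47, 40]
push(41) -> [43, 43, 47, 40, 41]

Final stack: [43, 43, 47, 40, 41]


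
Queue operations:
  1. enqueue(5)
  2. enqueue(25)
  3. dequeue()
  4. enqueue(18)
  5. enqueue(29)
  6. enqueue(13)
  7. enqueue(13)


enqueue(5) -> [5]
enqueue(25) -> [5, 25]
dequeue()->5, [25]
enqueue(18) -> [25, 18]
enqueue(29) -> [25, 18, 29]
enqueue(13) -> [25, 18, 29, 13]
enqueue(13) -> [25, 18, 29, 13, 13]

Final queue: [25, 18, 29, 13, 13]


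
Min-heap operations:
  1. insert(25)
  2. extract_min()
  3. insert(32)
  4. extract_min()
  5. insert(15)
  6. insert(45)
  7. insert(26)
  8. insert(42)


insert(25) -> [25]
extract_min()->25, []
insert(32) -> [32]
extract_min()->32, []
insert(15) -> [15]
insert(45) -> [15, 45]
insert(26) -> [15, 45, 26]
insert(42) -> [15, 42, 26, 45]

Final heap: [15, 42, 26, 45]


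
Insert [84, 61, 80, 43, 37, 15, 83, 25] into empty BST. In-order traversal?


Insert 84: root
Insert 61: L from 84
Insert 80: L from 84 -> R from 61
Insert 43: L from 84 -> L from 61
Insert 37: L from 84 -> L from 61 -> L from 43
Insert 15: L from 84 -> L from 61 -> L from 43 -> L from 37
Insert 83: L from 84 -> R from 61 -> R from 80
Insert 25: L from 84 -> L from 61 -> L from 43 -> L from 37 -> R from 15

In-order: [15, 25, 37, 43, 61, 80, 83, 84]


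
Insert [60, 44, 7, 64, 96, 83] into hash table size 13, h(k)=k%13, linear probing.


Insert 60: h=8 -> slot 8
Insert 44: h=5 -> slot 5
Insert 7: h=7 -> slot 7
Insert 64: h=12 -> slot 12
Insert 96: h=5, 1 probes -> slot 6
Insert 83: h=5, 4 probes -> slot 9

Table: [None, None, None, None, None, 44, 96, 7, 60, 83, None, None, 64]


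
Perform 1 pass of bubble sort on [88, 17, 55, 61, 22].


Initial: [88, 17, 55, 61, 22]
Pass 1: [17, 55, 61, 22, 88] (4 swaps)

After 1 pass: [17, 55, 61, 22, 88]


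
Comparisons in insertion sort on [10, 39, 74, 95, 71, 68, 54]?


Algorithm: insertion sort
Input: [10, 39, 74, 95, 71, 68, 54]
Sorted: [10, 39, 54, 68, 71, 74, 95]

15


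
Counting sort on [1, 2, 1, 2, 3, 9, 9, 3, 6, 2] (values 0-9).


Input: [1, 2, 1, 2, 3, 9, 9, 3, 6, 2]
Counts: [0, 2, 3, 2, 0, 0, 1, 0, 0, 2]

Sorted: [1, 1, 2, 2, 2, 3, 3, 6, 9, 9]


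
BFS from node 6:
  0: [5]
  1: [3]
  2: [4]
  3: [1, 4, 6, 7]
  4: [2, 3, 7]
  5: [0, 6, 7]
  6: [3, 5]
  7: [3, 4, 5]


Visit 6, enqueue [3, 5]
Visit 3, enqueue [1, 4, 7]
Visit 5, enqueue [0]
Visit 1, enqueue []
Visit 4, enqueue [2]
Visit 7, enqueue []
Visit 0, enqueue []
Visit 2, enqueue []

BFS order: [6, 3, 5, 1, 4, 7, 0, 2]


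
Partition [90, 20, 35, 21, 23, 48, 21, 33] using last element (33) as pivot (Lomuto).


Pivot: 33
  20 <= 33: swap -> [20, 90, 35, 21, 23, 48, 21, 33]
  21 <= 33: swap -> [20, 21, 35, 90, 23, 48, 21, 33]
  23 <= 33: swap -> [20, 21, 23, 90, 35, 48, 21, 33]
  21 <= 33: swap -> [20, 21, 23, 21, 35, 48, 90, 33]
Place pivot at 4: [20, 21, 23, 21, 33, 48, 90, 35]

Partitioned: [20, 21, 23, 21, 33, 48, 90, 35]


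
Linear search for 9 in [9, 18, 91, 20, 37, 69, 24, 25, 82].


i=0: 9==9 found!

Found at 0, 1 comps


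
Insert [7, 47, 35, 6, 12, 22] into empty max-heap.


Insert 7: [7]
Insert 47: [47, 7]
Insert 35: [47, 7, 35]
Insert 6: [47, 7, 35, 6]
Insert 12: [47, 12, 35, 6, 7]
Insert 22: [47, 12, 35, 6, 7, 22]

Final heap: [47, 12, 35, 6, 7, 22]


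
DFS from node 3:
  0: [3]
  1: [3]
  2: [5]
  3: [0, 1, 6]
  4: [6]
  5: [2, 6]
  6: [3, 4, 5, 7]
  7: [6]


Visit 3, push [6, 1, 0]
Visit 0, push []
Visit 1, push []
Visit 6, push [7, 5, 4]
Visit 4, push []
Visit 5, push [2]
Visit 2, push []
Visit 7, push []

DFS order: [3, 0, 1, 6, 4, 5, 2, 7]


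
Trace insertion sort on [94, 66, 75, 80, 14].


Initial: [94, 66, 75, 80, 14]
Insert 66: [66, 94, 75, 80, 14]
Insert 75: [66, 75, 94, 80, 14]
Insert 80: [66, 75, 80, 94, 14]
Insert 14: [14, 66, 75, 80, 94]

Sorted: [14, 66, 75, 80, 94]


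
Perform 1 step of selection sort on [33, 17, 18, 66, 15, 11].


Initial: [33, 17, 18, 66, 15, 11]
Step 1: min=11 at 5
  Swap: [11, 17, 18, 66, 15, 33]

After 1 step: [11, 17, 18, 66, 15, 33]


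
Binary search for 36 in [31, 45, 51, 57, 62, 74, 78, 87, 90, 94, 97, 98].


Step 1: lo=0, hi=11, mid=5, val=74
Step 2: lo=0, hi=4, mid=2, val=51
Step 3: lo=0, hi=1, mid=0, val=31
Step 4: lo=1, hi=1, mid=1, val=45

Not found


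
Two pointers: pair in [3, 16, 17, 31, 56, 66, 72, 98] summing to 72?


lo=0(3)+hi=7(98)=101
lo=0(3)+hi=6(72)=75
lo=0(3)+hi=5(66)=69
lo=1(16)+hi=5(66)=82
lo=1(16)+hi=4(56)=72

Yes: 16+56=72


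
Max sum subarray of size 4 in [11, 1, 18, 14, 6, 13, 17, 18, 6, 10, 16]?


[0:4]: 44
[1:5]: 39
[2:6]: 51
[3:7]: 50
[4:8]: 54
[5:9]: 54
[6:10]: 51
[7:11]: 50

Max: 54 at [4:8]


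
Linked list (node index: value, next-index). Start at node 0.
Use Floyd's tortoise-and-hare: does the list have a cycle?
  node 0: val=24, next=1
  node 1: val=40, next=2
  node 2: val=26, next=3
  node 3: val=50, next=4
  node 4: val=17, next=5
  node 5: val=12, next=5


Floyd's tortoise (slow, +1) and hare (fast, +2):
  init: slow=0, fast=0
  step 1: slow=1, fast=2
  step 2: slow=2, fast=4
  step 3: slow=3, fast=5
  step 4: slow=4, fast=5
  step 5: slow=5, fast=5
  slow == fast at node 5: cycle detected

Cycle: yes


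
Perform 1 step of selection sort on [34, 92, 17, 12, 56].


Initial: [34, 92, 17, 12, 56]
Step 1: min=12 at 3
  Swap: [12, 92, 17, 34, 56]

After 1 step: [12, 92, 17, 34, 56]


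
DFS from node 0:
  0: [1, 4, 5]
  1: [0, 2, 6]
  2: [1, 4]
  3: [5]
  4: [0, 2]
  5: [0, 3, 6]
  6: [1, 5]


Visit 0, push [5, 4, 1]
Visit 1, push [6, 2]
Visit 2, push [4]
Visit 4, push []
Visit 6, push [5]
Visit 5, push [3]
Visit 3, push []

DFS order: [0, 1, 2, 4, 6, 5, 3]


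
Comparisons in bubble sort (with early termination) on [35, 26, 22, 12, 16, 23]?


Algorithm: bubble sort (with early termination)
Input: [35, 26, 22, 12, 16, 23]
Sorted: [12, 16, 22, 23, 26, 35]

14


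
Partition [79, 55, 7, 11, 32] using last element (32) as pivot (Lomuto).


Pivot: 32
  7 <= 32: swap -> [7, 55, 79, 11, 32]
  11 <= 32: swap -> [7, 11, 79, 55, 32]
Place pivot at 2: [7, 11, 32, 55, 79]

Partitioned: [7, 11, 32, 55, 79]


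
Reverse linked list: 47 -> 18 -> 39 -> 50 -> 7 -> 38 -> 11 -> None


Step 1: curr=47, set curr.next=prev(None) | reversed so far: 47
Step 2: curr=18, set curr.next=prev(47) | reversed so far: 18 -> 47
Step 3: curr=39, set curr.next=prev(18) | reversed so far: 39 -> 18 -> 47
Step 4: curr=50, set curr.next=prev(39) | reversed so far: 50 -> 39 -> 18 -> 47
Step 5: curr=7, set curr.next=prev(50) | reversed so far: 7 -> 50 -> 39 -> 18 -> 47
Step 6: curr=38, set curr.next=prev(7) | reversed so far: 38 -> 7 -> 50 -> 39 -> 18 -> 47
Step 7: curr=11, set curr.next=prev(38) | reversed so far: 11 -> 38 -> 7 -> 50 -> 39 -> 18 -> 47

11 -> 38 -> 7 -> 50 -> 39 -> 18 -> 47 -> None


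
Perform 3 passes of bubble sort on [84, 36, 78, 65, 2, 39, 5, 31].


Initial: [84, 36, 78, 65, 2, 39, 5, 31]
Pass 1: [36, 78, 65, 2, 39, 5, 31, 84] (7 swaps)
Pass 2: [36, 65, 2, 39, 5, 31, 78, 84] (5 swaps)
Pass 3: [36, 2, 39, 5, 31, 65, 78, 84] (4 swaps)

After 3 passes: [36, 2, 39, 5, 31, 65, 78, 84]


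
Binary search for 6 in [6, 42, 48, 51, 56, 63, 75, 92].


Step 1: lo=0, hi=7, mid=3, val=51
Step 2: lo=0, hi=2, mid=1, val=42
Step 3: lo=0, hi=0, mid=0, val=6

Found at index 0


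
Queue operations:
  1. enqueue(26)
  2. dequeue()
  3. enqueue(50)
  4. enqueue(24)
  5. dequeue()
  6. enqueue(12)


enqueue(26) -> [26]
dequeue()->26, []
enqueue(50) -> [50]
enqueue(24) -> [50, 24]
dequeue()->50, [24]
enqueue(12) -> [24, 12]

Final queue: [24, 12]


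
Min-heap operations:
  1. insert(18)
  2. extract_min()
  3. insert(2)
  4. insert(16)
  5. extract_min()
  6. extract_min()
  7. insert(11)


insert(18) -> [18]
extract_min()->18, []
insert(2) -> [2]
insert(16) -> [2, 16]
extract_min()->2, [16]
extract_min()->16, []
insert(11) -> [11]

Final heap: [11]


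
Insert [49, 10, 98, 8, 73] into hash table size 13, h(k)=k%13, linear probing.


Insert 49: h=10 -> slot 10
Insert 10: h=10, 1 probes -> slot 11
Insert 98: h=7 -> slot 7
Insert 8: h=8 -> slot 8
Insert 73: h=8, 1 probes -> slot 9

Table: [None, None, None, None, None, None, None, 98, 8, 73, 49, 10, None]


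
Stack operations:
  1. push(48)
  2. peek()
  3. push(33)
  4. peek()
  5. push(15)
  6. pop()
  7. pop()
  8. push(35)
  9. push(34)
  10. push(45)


push(48) -> [48]
peek()->48
push(33) -> [48, 33]
peek()->33
push(15) -> [48, 33, 15]
pop()->15, [48, 33]
pop()->33, [48]
push(35) -> [48, 35]
push(34) -> [48, 35, 34]
push(45) -> [48, 35, 34, 45]

Final stack: [48, 35, 34, 45]


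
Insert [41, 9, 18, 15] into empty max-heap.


Insert 41: [41]
Insert 9: [41, 9]
Insert 18: [41, 9, 18]
Insert 15: [41, 15, 18, 9]

Final heap: [41, 15, 18, 9]


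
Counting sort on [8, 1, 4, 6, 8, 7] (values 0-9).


Input: [8, 1, 4, 6, 8, 7]
Counts: [0, 1, 0, 0, 1, 0, 1, 1, 2, 0]

Sorted: [1, 4, 6, 7, 8, 8]


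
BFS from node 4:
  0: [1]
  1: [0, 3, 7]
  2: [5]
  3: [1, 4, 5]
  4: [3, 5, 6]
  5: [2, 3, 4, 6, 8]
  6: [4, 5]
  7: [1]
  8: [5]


Visit 4, enqueue [3, 5, 6]
Visit 3, enqueue [1]
Visit 5, enqueue [2, 8]
Visit 6, enqueue []
Visit 1, enqueue [0, 7]
Visit 2, enqueue []
Visit 8, enqueue []
Visit 0, enqueue []
Visit 7, enqueue []

BFS order: [4, 3, 5, 6, 1, 2, 8, 0, 7]


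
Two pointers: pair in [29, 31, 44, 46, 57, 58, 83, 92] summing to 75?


lo=0(29)+hi=7(92)=121
lo=0(29)+hi=6(83)=112
lo=0(29)+hi=5(58)=87
lo=0(29)+hi=4(57)=86
lo=0(29)+hi=3(46)=75

Yes: 29+46=75


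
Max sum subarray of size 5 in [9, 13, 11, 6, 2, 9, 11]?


[0:5]: 41
[1:6]: 41
[2:7]: 39

Max: 41 at [0:5]


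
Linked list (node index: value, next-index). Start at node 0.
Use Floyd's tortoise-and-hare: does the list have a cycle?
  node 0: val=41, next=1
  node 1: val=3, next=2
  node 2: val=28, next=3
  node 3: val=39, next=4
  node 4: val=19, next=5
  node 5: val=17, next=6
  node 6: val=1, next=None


Floyd's tortoise (slow, +1) and hare (fast, +2):
  init: slow=0, fast=0
  step 1: slow=1, fast=2
  step 2: slow=2, fast=4
  step 3: slow=3, fast=6
  step 4: fast -> None, no cycle

Cycle: no


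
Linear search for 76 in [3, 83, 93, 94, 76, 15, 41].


i=0: 3!=76
i=1: 83!=76
i=2: 93!=76
i=3: 94!=76
i=4: 76==76 found!

Found at 4, 5 comps


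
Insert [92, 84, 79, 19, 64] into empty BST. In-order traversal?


Insert 92: root
Insert 84: L from 92
Insert 79: L from 92 -> L from 84
Insert 19: L from 92 -> L from 84 -> L from 79
Insert 64: L from 92 -> L from 84 -> L from 79 -> R from 19

In-order: [19, 64, 79, 84, 92]


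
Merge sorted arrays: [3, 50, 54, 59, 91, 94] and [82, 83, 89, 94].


Take 3 from A
Take 50 from A
Take 54 from A
Take 59 from A
Take 82 from B
Take 83 from B
Take 89 from B
Take 91 from A
Take 94 from A

Merged: [3, 50, 54, 59, 82, 83, 89, 91, 94, 94]


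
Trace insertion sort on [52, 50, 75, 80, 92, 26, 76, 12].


Initial: [52, 50, 75, 80, 92, 26, 76, 12]
Insert 50: [50, 52, 75, 80, 92, 26, 76, 12]
Insert 75: [50, 52, 75, 80, 92, 26, 76, 12]
Insert 80: [50, 52, 75, 80, 92, 26, 76, 12]
Insert 92: [50, 52, 75, 80, 92, 26, 76, 12]
Insert 26: [26, 50, 52, 75, 80, 92, 76, 12]
Insert 76: [26, 50, 52, 75, 76, 80, 92, 12]
Insert 12: [12, 26, 50, 52, 75, 76, 80, 92]

Sorted: [12, 26, 50, 52, 75, 76, 80, 92]


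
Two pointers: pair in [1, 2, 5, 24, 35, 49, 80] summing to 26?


lo=0(1)+hi=6(80)=81
lo=0(1)+hi=5(49)=50
lo=0(1)+hi=4(35)=36
lo=0(1)+hi=3(24)=25
lo=1(2)+hi=3(24)=26

Yes: 2+24=26


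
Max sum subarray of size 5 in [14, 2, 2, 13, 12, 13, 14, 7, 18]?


[0:5]: 43
[1:6]: 42
[2:7]: 54
[3:8]: 59
[4:9]: 64

Max: 64 at [4:9]


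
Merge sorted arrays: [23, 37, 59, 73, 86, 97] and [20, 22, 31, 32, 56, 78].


Take 20 from B
Take 22 from B
Take 23 from A
Take 31 from B
Take 32 from B
Take 37 from A
Take 56 from B
Take 59 from A
Take 73 from A
Take 78 from B

Merged: [20, 22, 23, 31, 32, 37, 56, 59, 73, 78, 86, 97]


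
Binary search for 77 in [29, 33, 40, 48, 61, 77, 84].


Step 1: lo=0, hi=6, mid=3, val=48
Step 2: lo=4, hi=6, mid=5, val=77

Found at index 5


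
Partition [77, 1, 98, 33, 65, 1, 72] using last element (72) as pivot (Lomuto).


Pivot: 72
  1 <= 72: swap -> [1, 77, 98, 33, 65, 1, 72]
  33 <= 72: swap -> [1, 33, 98, 77, 65, 1, 72]
  65 <= 72: swap -> [1, 33, 65, 77, 98, 1, 72]
  1 <= 72: swap -> [1, 33, 65, 1, 98, 77, 72]
Place pivot at 4: [1, 33, 65, 1, 72, 77, 98]

Partitioned: [1, 33, 65, 1, 72, 77, 98]


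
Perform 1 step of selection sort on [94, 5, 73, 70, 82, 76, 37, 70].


Initial: [94, 5, 73, 70, 82, 76, 37, 70]
Step 1: min=5 at 1
  Swap: [5, 94, 73, 70, 82, 76, 37, 70]

After 1 step: [5, 94, 73, 70, 82, 76, 37, 70]


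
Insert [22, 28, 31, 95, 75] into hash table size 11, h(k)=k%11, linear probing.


Insert 22: h=0 -> slot 0
Insert 28: h=6 -> slot 6
Insert 31: h=9 -> slot 9
Insert 95: h=7 -> slot 7
Insert 75: h=9, 1 probes -> slot 10

Table: [22, None, None, None, None, None, 28, 95, None, 31, 75]


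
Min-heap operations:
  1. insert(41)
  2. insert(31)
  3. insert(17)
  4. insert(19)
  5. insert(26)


insert(41) -> [41]
insert(31) -> [31, 41]
insert(17) -> [17, 41, 31]
insert(19) -> [17, 19, 31, 41]
insert(26) -> [17, 19, 31, 41, 26]

Final heap: [17, 19, 31, 41, 26]


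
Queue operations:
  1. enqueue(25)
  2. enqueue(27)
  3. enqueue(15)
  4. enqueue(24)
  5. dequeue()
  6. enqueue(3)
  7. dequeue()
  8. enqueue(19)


enqueue(25) -> [25]
enqueue(27) -> [25, 27]
enqueue(15) -> [25, 27, 15]
enqueue(24) -> [25, 27, 15, 24]
dequeue()->25, [27, 15, 24]
enqueue(3) -> [27, 15, 24, 3]
dequeue()->27, [15, 24, 3]
enqueue(19) -> [15, 24, 3, 19]

Final queue: [15, 24, 3, 19]


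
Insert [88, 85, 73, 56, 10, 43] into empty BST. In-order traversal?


Insert 88: root
Insert 85: L from 88
Insert 73: L from 88 -> L from 85
Insert 56: L from 88 -> L from 85 -> L from 73
Insert 10: L from 88 -> L from 85 -> L from 73 -> L from 56
Insert 43: L from 88 -> L from 85 -> L from 73 -> L from 56 -> R from 10

In-order: [10, 43, 56, 73, 85, 88]


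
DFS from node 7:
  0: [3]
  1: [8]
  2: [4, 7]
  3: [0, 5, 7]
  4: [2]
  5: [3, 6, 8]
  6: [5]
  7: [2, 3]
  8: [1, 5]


Visit 7, push [3, 2]
Visit 2, push [4]
Visit 4, push []
Visit 3, push [5, 0]
Visit 0, push []
Visit 5, push [8, 6]
Visit 6, push []
Visit 8, push [1]
Visit 1, push []

DFS order: [7, 2, 4, 3, 0, 5, 6, 8, 1]


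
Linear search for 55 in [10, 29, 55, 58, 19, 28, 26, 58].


i=0: 10!=55
i=1: 29!=55
i=2: 55==55 found!

Found at 2, 3 comps


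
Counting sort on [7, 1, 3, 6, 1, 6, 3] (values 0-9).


Input: [7, 1, 3, 6, 1, 6, 3]
Counts: [0, 2, 0, 2, 0, 0, 2, 1, 0, 0]

Sorted: [1, 1, 3, 3, 6, 6, 7]


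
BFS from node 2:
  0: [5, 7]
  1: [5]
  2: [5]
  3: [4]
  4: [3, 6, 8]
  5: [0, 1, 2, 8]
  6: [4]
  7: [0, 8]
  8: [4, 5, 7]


Visit 2, enqueue [5]
Visit 5, enqueue [0, 1, 8]
Visit 0, enqueue [7]
Visit 1, enqueue []
Visit 8, enqueue [4]
Visit 7, enqueue []
Visit 4, enqueue [3, 6]
Visit 3, enqueue []
Visit 6, enqueue []

BFS order: [2, 5, 0, 1, 8, 7, 4, 3, 6]


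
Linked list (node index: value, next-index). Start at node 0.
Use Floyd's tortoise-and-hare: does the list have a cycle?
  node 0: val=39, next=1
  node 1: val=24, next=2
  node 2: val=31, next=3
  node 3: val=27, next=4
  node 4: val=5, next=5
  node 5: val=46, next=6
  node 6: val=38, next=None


Floyd's tortoise (slow, +1) and hare (fast, +2):
  init: slow=0, fast=0
  step 1: slow=1, fast=2
  step 2: slow=2, fast=4
  step 3: slow=3, fast=6
  step 4: fast -> None, no cycle

Cycle: no


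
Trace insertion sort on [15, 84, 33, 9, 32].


Initial: [15, 84, 33, 9, 32]
Insert 84: [15, 84, 33, 9, 32]
Insert 33: [15, 33, 84, 9, 32]
Insert 9: [9, 15, 33, 84, 32]
Insert 32: [9, 15, 32, 33, 84]

Sorted: [9, 15, 32, 33, 84]


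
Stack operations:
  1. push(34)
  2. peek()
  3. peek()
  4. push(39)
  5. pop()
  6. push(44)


push(34) -> [34]
peek()->34
peek()->34
push(39) -> [34, 39]
pop()->39, [34]
push(44) -> [34, 44]

Final stack: [34, 44]


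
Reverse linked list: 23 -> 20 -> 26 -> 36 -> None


Step 1: curr=23, set curr.next=prev(None) | reversed so far: 23
Step 2: curr=20, set curr.next=prev(23) | reversed so far: 20 -> 23
Step 3: curr=26, set curr.next=prev(20) | reversed so far: 26 -> 20 -> 23
Step 4: curr=36, set curr.next=prev(26) | reversed so far: 36 -> 26 -> 20 -> 23

36 -> 26 -> 20 -> 23 -> None


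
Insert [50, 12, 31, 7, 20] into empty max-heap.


Insert 50: [50]
Insert 12: [50, 12]
Insert 31: [50, 12, 31]
Insert 7: [50, 12, 31, 7]
Insert 20: [50, 20, 31, 7, 12]

Final heap: [50, 20, 31, 7, 12]


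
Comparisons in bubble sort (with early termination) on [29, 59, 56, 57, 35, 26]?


Algorithm: bubble sort (with early termination)
Input: [29, 59, 56, 57, 35, 26]
Sorted: [26, 29, 35, 56, 57, 59]

15


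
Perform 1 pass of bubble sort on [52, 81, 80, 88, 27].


Initial: [52, 81, 80, 88, 27]
Pass 1: [52, 80, 81, 27, 88] (2 swaps)

After 1 pass: [52, 80, 81, 27, 88]


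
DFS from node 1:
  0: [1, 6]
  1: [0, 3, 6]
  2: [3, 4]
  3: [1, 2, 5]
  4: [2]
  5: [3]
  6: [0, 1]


Visit 1, push [6, 3, 0]
Visit 0, push [6]
Visit 6, push []
Visit 3, push [5, 2]
Visit 2, push [4]
Visit 4, push []
Visit 5, push []

DFS order: [1, 0, 6, 3, 2, 4, 5]


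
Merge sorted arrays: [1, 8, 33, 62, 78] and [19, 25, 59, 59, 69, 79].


Take 1 from A
Take 8 from A
Take 19 from B
Take 25 from B
Take 33 from A
Take 59 from B
Take 59 from B
Take 62 from A
Take 69 from B
Take 78 from A

Merged: [1, 8, 19, 25, 33, 59, 59, 62, 69, 78, 79]


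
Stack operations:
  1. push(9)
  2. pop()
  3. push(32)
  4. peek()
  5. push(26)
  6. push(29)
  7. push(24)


push(9) -> [9]
pop()->9, []
push(32) -> [32]
peek()->32
push(26) -> [32, 26]
push(29) -> [32, 26, 29]
push(24) -> [32, 26, 29, 24]

Final stack: [32, 26, 29, 24]


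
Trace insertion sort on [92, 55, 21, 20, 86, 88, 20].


Initial: [92, 55, 21, 20, 86, 88, 20]
Insert 55: [55, 92, 21, 20, 86, 88, 20]
Insert 21: [21, 55, 92, 20, 86, 88, 20]
Insert 20: [20, 21, 55, 92, 86, 88, 20]
Insert 86: [20, 21, 55, 86, 92, 88, 20]
Insert 88: [20, 21, 55, 86, 88, 92, 20]
Insert 20: [20, 20, 21, 55, 86, 88, 92]

Sorted: [20, 20, 21, 55, 86, 88, 92]


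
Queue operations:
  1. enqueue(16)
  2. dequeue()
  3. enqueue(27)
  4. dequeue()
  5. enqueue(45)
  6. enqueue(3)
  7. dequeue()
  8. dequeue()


enqueue(16) -> [16]
dequeue()->16, []
enqueue(27) -> [27]
dequeue()->27, []
enqueue(45) -> [45]
enqueue(3) -> [45, 3]
dequeue()->45, [3]
dequeue()->3, []

Final queue: []


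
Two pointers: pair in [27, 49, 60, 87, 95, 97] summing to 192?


lo=0(27)+hi=5(97)=124
lo=1(49)+hi=5(97)=146
lo=2(60)+hi=5(97)=157
lo=3(87)+hi=5(97)=184
lo=4(95)+hi=5(97)=192

Yes: 95+97=192


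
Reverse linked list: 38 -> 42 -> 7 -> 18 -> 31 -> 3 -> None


Step 1: curr=38, set curr.next=prev(None) | reversed so far: 38
Step 2: curr=42, set curr.next=prev(38) | reversed so far: 42 -> 38
Step 3: curr=7, set curr.next=prev(42) | reversed so far: 7 -> 42 -> 38
Step 4: curr=18, set curr.next=prev(7) | reversed so far: 18 -> 7 -> 42 -> 38
Step 5: curr=31, set curr.next=prev(18) | reversed so far: 31 -> 18 -> 7 -> 42 -> 38
Step 6: curr=3, set curr.next=prev(31) | reversed so far: 3 -> 31 -> 18 -> 7 -> 42 -> 38

3 -> 31 -> 18 -> 7 -> 42 -> 38 -> None


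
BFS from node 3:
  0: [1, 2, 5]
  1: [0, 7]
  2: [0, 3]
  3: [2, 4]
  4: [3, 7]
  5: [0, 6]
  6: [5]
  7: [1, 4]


Visit 3, enqueue [2, 4]
Visit 2, enqueue [0]
Visit 4, enqueue [7]
Visit 0, enqueue [1, 5]
Visit 7, enqueue []
Visit 1, enqueue []
Visit 5, enqueue [6]
Visit 6, enqueue []

BFS order: [3, 2, 4, 0, 7, 1, 5, 6]


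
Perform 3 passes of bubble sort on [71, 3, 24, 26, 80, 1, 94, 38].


Initial: [71, 3, 24, 26, 80, 1, 94, 38]
Pass 1: [3, 24, 26, 71, 1, 80, 38, 94] (5 swaps)
Pass 2: [3, 24, 26, 1, 71, 38, 80, 94] (2 swaps)
Pass 3: [3, 24, 1, 26, 38, 71, 80, 94] (2 swaps)

After 3 passes: [3, 24, 1, 26, 38, 71, 80, 94]


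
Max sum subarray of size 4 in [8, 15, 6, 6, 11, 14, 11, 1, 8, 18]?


[0:4]: 35
[1:5]: 38
[2:6]: 37
[3:7]: 42
[4:8]: 37
[5:9]: 34
[6:10]: 38

Max: 42 at [3:7]


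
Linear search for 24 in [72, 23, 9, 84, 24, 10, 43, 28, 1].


i=0: 72!=24
i=1: 23!=24
i=2: 9!=24
i=3: 84!=24
i=4: 24==24 found!

Found at 4, 5 comps


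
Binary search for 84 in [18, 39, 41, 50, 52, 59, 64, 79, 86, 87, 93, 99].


Step 1: lo=0, hi=11, mid=5, val=59
Step 2: lo=6, hi=11, mid=8, val=86
Step 3: lo=6, hi=7, mid=6, val=64
Step 4: lo=7, hi=7, mid=7, val=79

Not found


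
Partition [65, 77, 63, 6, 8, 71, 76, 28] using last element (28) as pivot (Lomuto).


Pivot: 28
  6 <= 28: swap -> [6, 77, 63, 65, 8, 71, 76, 28]
  8 <= 28: swap -> [6, 8, 63, 65, 77, 71, 76, 28]
Place pivot at 2: [6, 8, 28, 65, 77, 71, 76, 63]

Partitioned: [6, 8, 28, 65, 77, 71, 76, 63]


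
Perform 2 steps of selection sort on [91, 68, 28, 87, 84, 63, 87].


Initial: [91, 68, 28, 87, 84, 63, 87]
Step 1: min=28 at 2
  Swap: [28, 68, 91, 87, 84, 63, 87]
Step 2: min=63 at 5
  Swap: [28, 63, 91, 87, 84, 68, 87]

After 2 steps: [28, 63, 91, 87, 84, 68, 87]


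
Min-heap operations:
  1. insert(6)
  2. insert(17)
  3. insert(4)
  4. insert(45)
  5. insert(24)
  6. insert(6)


insert(6) -> [6]
insert(17) -> [6, 17]
insert(4) -> [4, 17, 6]
insert(45) -> [4, 17, 6, 45]
insert(24) -> [4, 17, 6, 45, 24]
insert(6) -> [4, 17, 6, 45, 24, 6]

Final heap: [4, 17, 6, 45, 24, 6]


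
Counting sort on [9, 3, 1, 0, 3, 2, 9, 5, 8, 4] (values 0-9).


Input: [9, 3, 1, 0, 3, 2, 9, 5, 8, 4]
Counts: [1, 1, 1, 2, 1, 1, 0, 0, 1, 2]

Sorted: [0, 1, 2, 3, 3, 4, 5, 8, 9, 9]


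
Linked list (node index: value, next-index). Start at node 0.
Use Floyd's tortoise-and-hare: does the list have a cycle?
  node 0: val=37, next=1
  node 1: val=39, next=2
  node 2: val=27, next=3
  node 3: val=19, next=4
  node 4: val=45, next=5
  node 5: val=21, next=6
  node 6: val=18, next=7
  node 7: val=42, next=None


Floyd's tortoise (slow, +1) and hare (fast, +2):
  init: slow=0, fast=0
  step 1: slow=1, fast=2
  step 2: slow=2, fast=4
  step 3: slow=3, fast=6
  step 4: fast 6->7->None, no cycle

Cycle: no


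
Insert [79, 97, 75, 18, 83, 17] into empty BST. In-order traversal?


Insert 79: root
Insert 97: R from 79
Insert 75: L from 79
Insert 18: L from 79 -> L from 75
Insert 83: R from 79 -> L from 97
Insert 17: L from 79 -> L from 75 -> L from 18

In-order: [17, 18, 75, 79, 83, 97]


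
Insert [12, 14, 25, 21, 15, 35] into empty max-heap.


Insert 12: [12]
Insert 14: [14, 12]
Insert 25: [25, 12, 14]
Insert 21: [25, 21, 14, 12]
Insert 15: [25, 21, 14, 12, 15]
Insert 35: [35, 21, 25, 12, 15, 14]

Final heap: [35, 21, 25, 12, 15, 14]


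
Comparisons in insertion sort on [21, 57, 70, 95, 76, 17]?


Algorithm: insertion sort
Input: [21, 57, 70, 95, 76, 17]
Sorted: [17, 21, 57, 70, 76, 95]

10


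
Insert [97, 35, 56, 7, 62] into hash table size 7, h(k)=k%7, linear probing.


Insert 97: h=6 -> slot 6
Insert 35: h=0 -> slot 0
Insert 56: h=0, 1 probes -> slot 1
Insert 7: h=0, 2 probes -> slot 2
Insert 62: h=6, 4 probes -> slot 3

Table: [35, 56, 7, 62, None, None, 97]


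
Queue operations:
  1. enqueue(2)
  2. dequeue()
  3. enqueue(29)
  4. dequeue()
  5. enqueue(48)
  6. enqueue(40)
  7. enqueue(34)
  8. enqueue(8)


enqueue(2) -> [2]
dequeue()->2, []
enqueue(29) -> [29]
dequeue()->29, []
enqueue(48) -> [48]
enqueue(40) -> [48, 40]
enqueue(34) -> [48, 40, 34]
enqueue(8) -> [48, 40, 34, 8]

Final queue: [48, 40, 34, 8]


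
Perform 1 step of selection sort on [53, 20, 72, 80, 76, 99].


Initial: [53, 20, 72, 80, 76, 99]
Step 1: min=20 at 1
  Swap: [20, 53, 72, 80, 76, 99]

After 1 step: [20, 53, 72, 80, 76, 99]


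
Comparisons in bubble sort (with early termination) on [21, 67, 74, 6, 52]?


Algorithm: bubble sort (with early termination)
Input: [21, 67, 74, 6, 52]
Sorted: [6, 21, 52, 67, 74]

10


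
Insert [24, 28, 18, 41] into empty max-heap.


Insert 24: [24]
Insert 28: [28, 24]
Insert 18: [28, 24, 18]
Insert 41: [41, 28, 18, 24]

Final heap: [41, 28, 18, 24]


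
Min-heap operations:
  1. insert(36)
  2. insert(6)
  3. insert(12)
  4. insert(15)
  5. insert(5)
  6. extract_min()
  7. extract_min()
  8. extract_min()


insert(36) -> [36]
insert(6) -> [6, 36]
insert(12) -> [6, 36, 12]
insert(15) -> [6, 15, 12, 36]
insert(5) -> [5, 6, 12, 36, 15]
extract_min()->5, [6, 15, 12, 36]
extract_min()->6, [12, 15, 36]
extract_min()->12, [15, 36]

Final heap: [15, 36]


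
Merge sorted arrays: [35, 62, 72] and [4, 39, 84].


Take 4 from B
Take 35 from A
Take 39 from B
Take 62 from A
Take 72 from A

Merged: [4, 35, 39, 62, 72, 84]


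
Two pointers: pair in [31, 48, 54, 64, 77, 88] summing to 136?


lo=0(31)+hi=5(88)=119
lo=1(48)+hi=5(88)=136

Yes: 48+88=136


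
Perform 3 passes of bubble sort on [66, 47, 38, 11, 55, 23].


Initial: [66, 47, 38, 11, 55, 23]
Pass 1: [47, 38, 11, 55, 23, 66] (5 swaps)
Pass 2: [38, 11, 47, 23, 55, 66] (3 swaps)
Pass 3: [11, 38, 23, 47, 55, 66] (2 swaps)

After 3 passes: [11, 38, 23, 47, 55, 66]


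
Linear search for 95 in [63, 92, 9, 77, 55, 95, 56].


i=0: 63!=95
i=1: 92!=95
i=2: 9!=95
i=3: 77!=95
i=4: 55!=95
i=5: 95==95 found!

Found at 5, 6 comps


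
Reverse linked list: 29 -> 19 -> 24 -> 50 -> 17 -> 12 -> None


Step 1: curr=29, set curr.next=prev(None) | reversed so far: 29
Step 2: curr=19, set curr.next=prev(29) | reversed so far: 19 -> 29
Step 3: curr=24, set curr.next=prev(19) | reversed so far: 24 -> 19 -> 29
Step 4: curr=50, set curr.next=prev(24) | reversed so far: 50 -> 24 -> 19 -> 29
Step 5: curr=17, set curr.next=prev(50) | reversed so far: 17 -> 50 -> 24 -> 19 -> 29
Step 6: curr=12, set curr.next=prev(17) | reversed so far: 12 -> 17 -> 50 -> 24 -> 19 -> 29

12 -> 17 -> 50 -> 24 -> 19 -> 29 -> None


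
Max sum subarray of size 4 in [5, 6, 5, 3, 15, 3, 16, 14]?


[0:4]: 19
[1:5]: 29
[2:6]: 26
[3:7]: 37
[4:8]: 48

Max: 48 at [4:8]


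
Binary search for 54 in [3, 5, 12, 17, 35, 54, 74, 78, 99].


Step 1: lo=0, hi=8, mid=4, val=35
Step 2: lo=5, hi=8, mid=6, val=74
Step 3: lo=5, hi=5, mid=5, val=54

Found at index 5


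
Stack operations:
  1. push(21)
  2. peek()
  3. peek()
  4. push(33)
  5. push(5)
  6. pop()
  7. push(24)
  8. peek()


push(21) -> [21]
peek()->21
peek()->21
push(33) -> [21, 33]
push(5) -> [21, 33, 5]
pop()->5, [21, 33]
push(24) -> [21, 33, 24]
peek()->24

Final stack: [21, 33, 24]


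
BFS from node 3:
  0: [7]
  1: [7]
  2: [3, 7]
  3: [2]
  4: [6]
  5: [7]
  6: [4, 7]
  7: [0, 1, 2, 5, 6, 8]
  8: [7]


Visit 3, enqueue [2]
Visit 2, enqueue [7]
Visit 7, enqueue [0, 1, 5, 6, 8]
Visit 0, enqueue []
Visit 1, enqueue []
Visit 5, enqueue []
Visit 6, enqueue [4]
Visit 8, enqueue []
Visit 4, enqueue []

BFS order: [3, 2, 7, 0, 1, 5, 6, 8, 4]


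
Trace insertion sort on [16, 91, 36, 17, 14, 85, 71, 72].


Initial: [16, 91, 36, 17, 14, 85, 71, 72]
Insert 91: [16, 91, 36, 17, 14, 85, 71, 72]
Insert 36: [16, 36, 91, 17, 14, 85, 71, 72]
Insert 17: [16, 17, 36, 91, 14, 85, 71, 72]
Insert 14: [14, 16, 17, 36, 91, 85, 71, 72]
Insert 85: [14, 16, 17, 36, 85, 91, 71, 72]
Insert 71: [14, 16, 17, 36, 71, 85, 91, 72]
Insert 72: [14, 16, 17, 36, 71, 72, 85, 91]

Sorted: [14, 16, 17, 36, 71, 72, 85, 91]


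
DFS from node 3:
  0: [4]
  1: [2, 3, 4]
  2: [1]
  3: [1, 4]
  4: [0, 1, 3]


Visit 3, push [4, 1]
Visit 1, push [4, 2]
Visit 2, push []
Visit 4, push [0]
Visit 0, push []

DFS order: [3, 1, 2, 4, 0]


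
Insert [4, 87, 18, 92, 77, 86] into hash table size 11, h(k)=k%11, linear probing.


Insert 4: h=4 -> slot 4
Insert 87: h=10 -> slot 10
Insert 18: h=7 -> slot 7
Insert 92: h=4, 1 probes -> slot 5
Insert 77: h=0 -> slot 0
Insert 86: h=9 -> slot 9

Table: [77, None, None, None, 4, 92, None, 18, None, 86, 87]


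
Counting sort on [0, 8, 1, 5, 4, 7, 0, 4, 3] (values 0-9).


Input: [0, 8, 1, 5, 4, 7, 0, 4, 3]
Counts: [2, 1, 0, 1, 2, 1, 0, 1, 1, 0]

Sorted: [0, 0, 1, 3, 4, 4, 5, 7, 8]


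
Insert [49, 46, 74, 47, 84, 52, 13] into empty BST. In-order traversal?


Insert 49: root
Insert 46: L from 49
Insert 74: R from 49
Insert 47: L from 49 -> R from 46
Insert 84: R from 49 -> R from 74
Insert 52: R from 49 -> L from 74
Insert 13: L from 49 -> L from 46

In-order: [13, 46, 47, 49, 52, 74, 84]


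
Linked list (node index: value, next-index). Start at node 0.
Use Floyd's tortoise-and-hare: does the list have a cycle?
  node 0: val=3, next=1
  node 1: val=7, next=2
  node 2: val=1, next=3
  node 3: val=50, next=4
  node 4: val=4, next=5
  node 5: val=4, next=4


Floyd's tortoise (slow, +1) and hare (fast, +2):
  init: slow=0, fast=0
  step 1: slow=1, fast=2
  step 2: slow=2, fast=4
  step 3: slow=3, fast=4
  step 4: slow=4, fast=4
  slow == fast at node 4: cycle detected

Cycle: yes


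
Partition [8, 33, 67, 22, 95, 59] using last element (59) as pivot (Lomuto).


Pivot: 59
  8 <= 59: advance i (no swap)
  33 <= 59: advance i (no swap)
  22 <= 59: swap -> [8, 33, 22, 67, 95, 59]
Place pivot at 3: [8, 33, 22, 59, 95, 67]

Partitioned: [8, 33, 22, 59, 95, 67]


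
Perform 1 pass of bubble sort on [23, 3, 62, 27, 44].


Initial: [23, 3, 62, 27, 44]
Pass 1: [3, 23, 27, 44, 62] (3 swaps)

After 1 pass: [3, 23, 27, 44, 62]


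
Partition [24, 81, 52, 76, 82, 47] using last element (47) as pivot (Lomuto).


Pivot: 47
  24 <= 47: advance i (no swap)
Place pivot at 1: [24, 47, 52, 76, 82, 81]

Partitioned: [24, 47, 52, 76, 82, 81]


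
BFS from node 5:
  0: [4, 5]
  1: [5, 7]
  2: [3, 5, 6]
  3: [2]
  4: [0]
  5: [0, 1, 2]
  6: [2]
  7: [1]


Visit 5, enqueue [0, 1, 2]
Visit 0, enqueue [4]
Visit 1, enqueue [7]
Visit 2, enqueue [3, 6]
Visit 4, enqueue []
Visit 7, enqueue []
Visit 3, enqueue []
Visit 6, enqueue []

BFS order: [5, 0, 1, 2, 4, 7, 3, 6]


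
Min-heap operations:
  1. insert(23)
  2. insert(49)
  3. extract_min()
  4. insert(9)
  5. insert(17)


insert(23) -> [23]
insert(49) -> [23, 49]
extract_min()->23, [49]
insert(9) -> [9, 49]
insert(17) -> [9, 49, 17]

Final heap: [9, 49, 17]


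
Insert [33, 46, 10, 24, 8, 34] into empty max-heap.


Insert 33: [33]
Insert 46: [46, 33]
Insert 10: [46, 33, 10]
Insert 24: [46, 33, 10, 24]
Insert 8: [46, 33, 10, 24, 8]
Insert 34: [46, 33, 34, 24, 8, 10]

Final heap: [46, 33, 34, 24, 8, 10]


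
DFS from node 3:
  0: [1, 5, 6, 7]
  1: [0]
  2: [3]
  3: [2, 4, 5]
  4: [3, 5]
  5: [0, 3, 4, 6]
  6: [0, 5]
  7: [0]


Visit 3, push [5, 4, 2]
Visit 2, push []
Visit 4, push [5]
Visit 5, push [6, 0]
Visit 0, push [7, 6, 1]
Visit 1, push []
Visit 6, push []
Visit 7, push []

DFS order: [3, 2, 4, 5, 0, 1, 6, 7]


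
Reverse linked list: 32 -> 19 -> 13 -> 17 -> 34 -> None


Step 1: curr=32, set curr.next=prev(None) | reversed so far: 32
Step 2: curr=19, set curr.next=prev(32) | reversed so far: 19 -> 32
Step 3: curr=13, set curr.next=prev(19) | reversed so far: 13 -> 19 -> 32
Step 4: curr=17, set curr.next=prev(13) | reversed so far: 17 -> 13 -> 19 -> 32
Step 5: curr=34, set curr.next=prev(17) | reversed so far: 34 -> 17 -> 13 -> 19 -> 32

34 -> 17 -> 13 -> 19 -> 32 -> None


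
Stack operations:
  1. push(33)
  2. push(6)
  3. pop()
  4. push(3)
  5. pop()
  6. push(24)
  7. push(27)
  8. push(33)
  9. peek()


push(33) -> [33]
push(6) -> [33, 6]
pop()->6, [33]
push(3) -> [33, 3]
pop()->3, [33]
push(24) -> [33, 24]
push(27) -> [33, 24, 27]
push(33) -> [33, 24, 27, 33]
peek()->33

Final stack: [33, 24, 27, 33]


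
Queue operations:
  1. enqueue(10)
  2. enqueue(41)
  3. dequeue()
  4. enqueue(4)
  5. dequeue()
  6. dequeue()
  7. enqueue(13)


enqueue(10) -> [10]
enqueue(41) -> [10, 41]
dequeue()->10, [41]
enqueue(4) -> [41, 4]
dequeue()->41, [4]
dequeue()->4, []
enqueue(13) -> [13]

Final queue: [13]


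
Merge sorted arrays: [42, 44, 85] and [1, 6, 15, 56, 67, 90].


Take 1 from B
Take 6 from B
Take 15 from B
Take 42 from A
Take 44 from A
Take 56 from B
Take 67 from B
Take 85 from A

Merged: [1, 6, 15, 42, 44, 56, 67, 85, 90]


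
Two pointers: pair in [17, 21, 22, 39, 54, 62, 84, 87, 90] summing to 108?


lo=0(17)+hi=8(90)=107
lo=1(21)+hi=8(90)=111
lo=1(21)+hi=7(87)=108

Yes: 21+87=108


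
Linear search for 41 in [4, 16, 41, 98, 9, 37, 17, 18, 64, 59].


i=0: 4!=41
i=1: 16!=41
i=2: 41==41 found!

Found at 2, 3 comps
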